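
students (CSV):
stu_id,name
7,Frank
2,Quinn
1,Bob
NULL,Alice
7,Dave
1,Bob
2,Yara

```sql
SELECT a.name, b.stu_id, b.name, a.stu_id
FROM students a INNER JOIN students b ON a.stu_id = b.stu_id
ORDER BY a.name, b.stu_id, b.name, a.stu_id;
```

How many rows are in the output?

INNER JOIN keeps only pairs where the ON condition holds.
Matching on a.stu_id = b.stu_id. A NULL in a compared column never satisfies the condition.
- a (stu_id=7) pairs with 2 row(s) of b.
- a (stu_id=2) pairs with 2 row(s) of b.
- a (stu_id=1) pairs with 2 row(s) of b.
- a (stu_id=NULL) has no partner → excluded.
- a (stu_id=7) pairs with 2 row(s) of b.
- a (stu_id=1) pairs with 2 row(s) of b.
- a (stu_id=2) pairs with 2 row(s) of b.
Total: 12 rows.

12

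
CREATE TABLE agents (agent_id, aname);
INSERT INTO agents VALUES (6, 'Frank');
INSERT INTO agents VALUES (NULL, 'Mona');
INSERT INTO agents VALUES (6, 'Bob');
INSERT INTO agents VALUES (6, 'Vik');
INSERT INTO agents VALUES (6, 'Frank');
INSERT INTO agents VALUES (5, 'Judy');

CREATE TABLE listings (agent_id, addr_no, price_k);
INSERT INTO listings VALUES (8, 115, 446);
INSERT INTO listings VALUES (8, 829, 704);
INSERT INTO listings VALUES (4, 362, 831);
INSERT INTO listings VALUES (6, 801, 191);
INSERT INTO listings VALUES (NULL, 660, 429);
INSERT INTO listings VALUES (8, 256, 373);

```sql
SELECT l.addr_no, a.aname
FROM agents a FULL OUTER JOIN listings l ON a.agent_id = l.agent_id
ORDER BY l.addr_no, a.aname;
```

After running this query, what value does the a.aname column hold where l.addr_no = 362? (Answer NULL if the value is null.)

NULL

FULL OUTER JOIN keeps every row from both sides; unmatched rows get NULL for the other side's columns.
Matching on a.agent_id = l.agent_id. A NULL in a compared column never satisfies the condition.
Matched pairs: 4; unmatched a rows kept: 2; unmatched l rows kept: 5.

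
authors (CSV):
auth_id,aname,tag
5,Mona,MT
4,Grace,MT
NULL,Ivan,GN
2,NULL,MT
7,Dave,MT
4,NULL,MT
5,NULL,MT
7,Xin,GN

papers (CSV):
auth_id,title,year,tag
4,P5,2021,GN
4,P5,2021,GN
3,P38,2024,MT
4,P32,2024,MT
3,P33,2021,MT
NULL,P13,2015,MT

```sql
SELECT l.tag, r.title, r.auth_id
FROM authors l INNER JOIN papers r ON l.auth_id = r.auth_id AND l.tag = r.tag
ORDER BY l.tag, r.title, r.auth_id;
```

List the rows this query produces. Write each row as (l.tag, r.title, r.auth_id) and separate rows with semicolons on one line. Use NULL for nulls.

(MT, P32, 4); (MT, P32, 4)

INNER JOIN keeps only pairs where the ON condition holds.
Matching on l.auth_id = r.auth_id AND l.tag = r.tag. A NULL in a compared column never satisfies the condition.
Matched pairs: 2.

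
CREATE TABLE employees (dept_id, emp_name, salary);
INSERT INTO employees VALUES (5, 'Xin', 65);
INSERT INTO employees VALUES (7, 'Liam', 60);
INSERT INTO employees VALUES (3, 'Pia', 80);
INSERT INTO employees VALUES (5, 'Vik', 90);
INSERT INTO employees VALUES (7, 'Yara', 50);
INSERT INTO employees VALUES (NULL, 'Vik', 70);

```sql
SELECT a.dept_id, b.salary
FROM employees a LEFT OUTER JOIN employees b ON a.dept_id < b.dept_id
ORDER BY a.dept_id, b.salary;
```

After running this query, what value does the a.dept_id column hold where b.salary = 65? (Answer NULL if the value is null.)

LEFT JOIN keeps every row from `employees a`; unmatched rows get NULL for `employees b`'s columns.
Matching on a.dept_id < b.dept_id. A NULL in a compared column never satisfies the condition.
- a[0] dept_id=5 → 2 match(es) in b → 2 row(s).
- a[1] dept_id=7 → no match; kept with NULLs on the b side.
- a[2] dept_id=3 → 4 match(es) in b → 4 row(s).
- a[3] dept_id=5 → 2 match(es) in b → 2 row(s).
- a[4] dept_id=7 → no match; kept with NULLs on the b side.
- a[5] dept_id=NULL → no match; kept with NULLs on the b side.

3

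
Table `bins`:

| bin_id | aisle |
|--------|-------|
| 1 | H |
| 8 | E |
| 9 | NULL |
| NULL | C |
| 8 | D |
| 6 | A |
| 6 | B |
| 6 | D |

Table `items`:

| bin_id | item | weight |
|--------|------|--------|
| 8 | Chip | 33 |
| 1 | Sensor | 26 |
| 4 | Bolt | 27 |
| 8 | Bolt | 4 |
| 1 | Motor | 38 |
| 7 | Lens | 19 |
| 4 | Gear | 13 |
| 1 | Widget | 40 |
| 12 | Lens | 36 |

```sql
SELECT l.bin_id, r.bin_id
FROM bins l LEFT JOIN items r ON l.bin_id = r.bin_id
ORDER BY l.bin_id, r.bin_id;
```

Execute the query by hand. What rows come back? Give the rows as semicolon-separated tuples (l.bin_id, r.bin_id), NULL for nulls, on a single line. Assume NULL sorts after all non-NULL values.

LEFT JOIN keeps every row from `bins`; unmatched rows get NULL for `items`'s columns.
Matching on l.bin_id = r.bin_id. A NULL in a compared column never satisfies the condition.
- l[0] bin_id=1 → 3 match(es) in r → 3 row(s).
- l[1] bin_id=8 → 2 match(es) in r → 2 row(s).
- l[2] bin_id=9 → no match; kept with NULLs on the r side.
- l[3] bin_id=NULL → no match; kept with NULLs on the r side.
- l[4] bin_id=8 → 2 match(es) in r → 2 row(s).
- l[5] bin_id=6 → no match; kept with NULLs on the r side.
- l[6] bin_id=6 → no match; kept with NULLs on the r side.
- l[7] bin_id=6 → no match; kept with NULLs on the r side.

(1, 1); (1, 1); (1, 1); (6, NULL); (6, NULL); (6, NULL); (8, 8); (8, 8); (8, 8); (8, 8); (9, NULL); (NULL, NULL)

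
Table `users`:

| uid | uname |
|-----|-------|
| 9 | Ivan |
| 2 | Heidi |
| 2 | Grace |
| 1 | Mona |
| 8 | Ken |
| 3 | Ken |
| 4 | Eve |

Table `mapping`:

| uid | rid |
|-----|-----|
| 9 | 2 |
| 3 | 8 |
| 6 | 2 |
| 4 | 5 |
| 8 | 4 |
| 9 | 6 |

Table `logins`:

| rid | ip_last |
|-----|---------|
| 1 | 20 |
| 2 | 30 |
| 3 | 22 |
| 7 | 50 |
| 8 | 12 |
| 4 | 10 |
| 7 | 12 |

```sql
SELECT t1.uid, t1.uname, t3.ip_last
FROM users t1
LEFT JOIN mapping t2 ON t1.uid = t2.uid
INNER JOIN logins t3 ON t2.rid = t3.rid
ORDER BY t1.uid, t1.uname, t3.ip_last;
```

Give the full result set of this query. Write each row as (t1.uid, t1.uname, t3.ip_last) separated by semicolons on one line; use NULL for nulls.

(3, Ken, 12); (8, Ken, 10); (9, Ivan, 30)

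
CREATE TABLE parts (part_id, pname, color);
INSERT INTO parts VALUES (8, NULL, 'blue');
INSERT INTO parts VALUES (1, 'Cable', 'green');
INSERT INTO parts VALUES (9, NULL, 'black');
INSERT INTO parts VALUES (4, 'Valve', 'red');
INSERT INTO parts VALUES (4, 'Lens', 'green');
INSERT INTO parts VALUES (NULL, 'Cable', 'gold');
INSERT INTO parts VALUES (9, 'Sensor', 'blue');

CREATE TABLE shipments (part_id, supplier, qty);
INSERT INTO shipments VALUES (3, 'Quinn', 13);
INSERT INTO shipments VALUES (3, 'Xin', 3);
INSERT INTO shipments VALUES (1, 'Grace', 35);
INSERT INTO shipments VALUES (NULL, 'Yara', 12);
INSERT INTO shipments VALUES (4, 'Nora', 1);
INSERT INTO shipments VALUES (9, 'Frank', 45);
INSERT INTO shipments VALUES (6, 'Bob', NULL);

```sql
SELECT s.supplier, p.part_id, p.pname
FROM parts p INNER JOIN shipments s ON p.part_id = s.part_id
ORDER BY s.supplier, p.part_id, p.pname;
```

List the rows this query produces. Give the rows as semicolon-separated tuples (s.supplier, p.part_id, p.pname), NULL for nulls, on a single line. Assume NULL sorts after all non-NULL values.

INNER JOIN keeps only pairs where the ON condition holds.
Matching on p.part_id = s.part_id. A NULL in a compared column never satisfies the condition.
- p[0] part_id=8 → no match; dropped.
- p[1] part_id=1 → 1 match(es) in s → 1 row(s).
- p[2] part_id=9 → 1 match(es) in s → 1 row(s).
- p[3] part_id=4 → 1 match(es) in s → 1 row(s).
- p[4] part_id=4 → 1 match(es) in s → 1 row(s).
- p[5] part_id=NULL → no match; dropped.
- p[6] part_id=9 → 1 match(es) in s → 1 row(s).
After projecting and ordering:
s.supplier | p.part_id | p.pname
Frank | 9 | Sensor
Frank | 9 | NULL
Grace | 1 | Cable
Nora | 4 | Lens
Nora | 4 | Valve

(Frank, 9, Sensor); (Frank, 9, NULL); (Grace, 1, Cable); (Nora, 4, Lens); (Nora, 4, Valve)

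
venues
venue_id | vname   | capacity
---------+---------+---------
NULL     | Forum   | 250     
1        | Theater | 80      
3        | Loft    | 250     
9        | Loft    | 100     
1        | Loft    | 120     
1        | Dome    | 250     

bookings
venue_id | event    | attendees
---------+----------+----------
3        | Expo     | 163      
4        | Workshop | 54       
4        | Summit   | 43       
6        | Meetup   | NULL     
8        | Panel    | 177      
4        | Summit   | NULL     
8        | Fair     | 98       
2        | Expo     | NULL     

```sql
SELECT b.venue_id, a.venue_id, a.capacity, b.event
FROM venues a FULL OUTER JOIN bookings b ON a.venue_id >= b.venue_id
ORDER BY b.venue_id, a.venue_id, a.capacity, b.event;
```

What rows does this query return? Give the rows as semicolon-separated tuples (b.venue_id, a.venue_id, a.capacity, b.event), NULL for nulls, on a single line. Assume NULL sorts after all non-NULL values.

FULL OUTER JOIN keeps every row from both sides; unmatched rows get NULL for the other side's columns.
Matching on a.venue_id >= b.venue_id. A NULL in a compared column never satisfies the condition.
- a[0] venue_id=NULL → no match; kept with NULLs on the b side.
- a[1] venue_id=1 → no match; kept with NULLs on the b side.
- a[2] venue_id=3 → 2 match(es) in b → 2 row(s).
- a[3] venue_id=9 → 8 match(es) in b → 8 row(s).
- a[4] venue_id=1 → no match; kept with NULLs on the b side.
- a[5] venue_id=1 → no match; kept with NULLs on the b side.

(2, 3, 250, Expo); (2, 9, 100, Expo); (3, 3, 250, Expo); (3, 9, 100, Expo); (4, 9, 100, Summit); (4, 9, 100, Summit); (4, 9, 100, Workshop); (6, 9, 100, Meetup); (8, 9, 100, Fair); (8, 9, 100, Panel); (NULL, 1, 80, NULL); (NULL, 1, 120, NULL); (NULL, 1, 250, NULL); (NULL, NULL, 250, NULL)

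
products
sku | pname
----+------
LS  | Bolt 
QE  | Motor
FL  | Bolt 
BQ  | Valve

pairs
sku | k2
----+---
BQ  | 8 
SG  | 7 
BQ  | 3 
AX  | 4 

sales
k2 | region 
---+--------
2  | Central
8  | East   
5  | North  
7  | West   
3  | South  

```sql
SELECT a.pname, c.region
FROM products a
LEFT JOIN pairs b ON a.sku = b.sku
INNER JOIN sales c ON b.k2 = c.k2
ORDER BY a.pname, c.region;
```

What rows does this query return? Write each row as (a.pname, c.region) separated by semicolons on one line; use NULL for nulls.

(Valve, East); (Valve, South)

Joins associate left-to-right: products LEFT JOIN pairs on sku gives 5 intermediate row(s).
Then INNER JOIN `sales c` on k2: keep only rows whose b.k2 appears in c.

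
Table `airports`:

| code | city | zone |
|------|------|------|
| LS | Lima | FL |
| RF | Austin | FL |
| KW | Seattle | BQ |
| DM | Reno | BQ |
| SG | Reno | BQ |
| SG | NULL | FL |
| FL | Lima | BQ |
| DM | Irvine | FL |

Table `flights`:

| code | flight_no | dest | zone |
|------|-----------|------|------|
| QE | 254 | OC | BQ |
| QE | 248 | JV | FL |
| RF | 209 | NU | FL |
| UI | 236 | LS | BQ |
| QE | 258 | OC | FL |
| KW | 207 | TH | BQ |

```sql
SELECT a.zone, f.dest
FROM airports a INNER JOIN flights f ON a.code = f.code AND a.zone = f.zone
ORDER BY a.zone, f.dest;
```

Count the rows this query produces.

2

INNER JOIN keeps only pairs where the ON condition holds.
Matching on a.code = f.code AND a.zone = f.zone.
Matched pairs: 2.
Total: 2 rows.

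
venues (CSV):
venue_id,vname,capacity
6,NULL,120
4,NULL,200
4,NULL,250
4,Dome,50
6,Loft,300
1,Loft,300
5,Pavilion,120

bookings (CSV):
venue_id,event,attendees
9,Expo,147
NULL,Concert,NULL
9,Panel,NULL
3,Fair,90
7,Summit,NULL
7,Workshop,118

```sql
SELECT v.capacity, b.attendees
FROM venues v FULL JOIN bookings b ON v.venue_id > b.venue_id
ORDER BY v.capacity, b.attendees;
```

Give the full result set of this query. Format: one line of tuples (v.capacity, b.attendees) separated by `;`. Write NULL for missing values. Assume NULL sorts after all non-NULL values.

FULL OUTER JOIN keeps every row from both sides; unmatched rows get NULL for the other side's columns.
Matching on v.venue_id > b.venue_id. A NULL in a compared column never satisfies the condition.
- v[0] venue_id=6 → 1 match(es) in b → 1 row(s).
- v[1] venue_id=4 → 1 match(es) in b → 1 row(s).
- v[2] venue_id=4 → 1 match(es) in b → 1 row(s).
- v[3] venue_id=4 → 1 match(es) in b → 1 row(s).
- v[4] venue_id=6 → 1 match(es) in b → 1 row(s).
- v[5] venue_id=1 → no match; kept with NULLs on the b side.
- v[6] venue_id=5 → 1 match(es) in b → 1 row(s).
- 5 row(s) from b found no v partner → padded with NULL.

(50, 90); (120, 90); (120, 90); (200, 90); (250, 90); (300, 90); (300, NULL); (NULL, 118); (NULL, 147); (NULL, NULL); (NULL, NULL); (NULL, NULL)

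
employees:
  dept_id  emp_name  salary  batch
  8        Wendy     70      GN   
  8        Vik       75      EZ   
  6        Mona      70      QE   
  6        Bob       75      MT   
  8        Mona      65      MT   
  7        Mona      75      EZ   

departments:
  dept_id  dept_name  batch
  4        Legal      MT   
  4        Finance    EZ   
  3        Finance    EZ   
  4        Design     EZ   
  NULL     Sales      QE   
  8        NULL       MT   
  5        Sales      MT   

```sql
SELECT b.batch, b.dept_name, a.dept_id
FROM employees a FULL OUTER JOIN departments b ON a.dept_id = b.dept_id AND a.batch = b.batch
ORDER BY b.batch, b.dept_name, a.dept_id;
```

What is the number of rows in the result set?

12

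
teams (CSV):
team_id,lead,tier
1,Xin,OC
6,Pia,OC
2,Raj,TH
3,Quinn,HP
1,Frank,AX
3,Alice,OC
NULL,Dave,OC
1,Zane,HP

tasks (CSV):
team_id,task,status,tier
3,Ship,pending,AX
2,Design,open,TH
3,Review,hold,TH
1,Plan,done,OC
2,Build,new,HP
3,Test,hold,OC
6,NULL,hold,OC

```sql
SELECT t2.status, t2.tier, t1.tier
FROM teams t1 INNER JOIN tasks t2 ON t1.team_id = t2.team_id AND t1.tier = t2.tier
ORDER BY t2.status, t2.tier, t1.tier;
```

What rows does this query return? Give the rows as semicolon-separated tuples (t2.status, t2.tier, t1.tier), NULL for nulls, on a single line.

(done, OC, OC); (hold, OC, OC); (hold, OC, OC); (open, TH, TH)

INNER JOIN keeps only pairs where the ON condition holds.
Matching on t1.team_id = t2.team_id AND t1.tier = t2.tier. A NULL in a compared column never satisfies the condition.
Matched pairs: 4.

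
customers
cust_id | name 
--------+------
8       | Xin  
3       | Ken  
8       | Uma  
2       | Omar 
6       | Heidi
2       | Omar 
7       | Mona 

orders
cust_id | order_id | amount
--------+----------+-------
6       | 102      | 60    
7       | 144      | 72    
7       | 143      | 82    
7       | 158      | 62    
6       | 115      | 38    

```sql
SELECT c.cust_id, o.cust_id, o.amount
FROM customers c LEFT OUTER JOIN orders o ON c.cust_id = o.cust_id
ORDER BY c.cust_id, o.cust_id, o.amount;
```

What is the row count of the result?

10

LEFT JOIN keeps every row from `customers`; unmatched rows get NULL for `orders`'s columns.
Matching on c.cust_id = o.cust_id.
- c (cust_id=8) has no partner → padded with NULL.
- c (cust_id=3) has no partner → padded with NULL.
- c (cust_id=8) has no partner → padded with NULL.
- c (cust_id=2) has no partner → padded with NULL.
- c (cust_id=6) pairs with 2 row(s) of o.
- c (cust_id=2) has no partner → padded with NULL.
- c (cust_id=7) pairs with 3 row(s) of o.
Total: 5 matched + 5 padded = 10 rows.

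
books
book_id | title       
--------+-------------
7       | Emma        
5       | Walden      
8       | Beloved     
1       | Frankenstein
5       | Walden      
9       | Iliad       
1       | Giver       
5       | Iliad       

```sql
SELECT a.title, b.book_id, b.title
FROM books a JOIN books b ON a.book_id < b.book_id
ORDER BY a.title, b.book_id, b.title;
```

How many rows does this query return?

24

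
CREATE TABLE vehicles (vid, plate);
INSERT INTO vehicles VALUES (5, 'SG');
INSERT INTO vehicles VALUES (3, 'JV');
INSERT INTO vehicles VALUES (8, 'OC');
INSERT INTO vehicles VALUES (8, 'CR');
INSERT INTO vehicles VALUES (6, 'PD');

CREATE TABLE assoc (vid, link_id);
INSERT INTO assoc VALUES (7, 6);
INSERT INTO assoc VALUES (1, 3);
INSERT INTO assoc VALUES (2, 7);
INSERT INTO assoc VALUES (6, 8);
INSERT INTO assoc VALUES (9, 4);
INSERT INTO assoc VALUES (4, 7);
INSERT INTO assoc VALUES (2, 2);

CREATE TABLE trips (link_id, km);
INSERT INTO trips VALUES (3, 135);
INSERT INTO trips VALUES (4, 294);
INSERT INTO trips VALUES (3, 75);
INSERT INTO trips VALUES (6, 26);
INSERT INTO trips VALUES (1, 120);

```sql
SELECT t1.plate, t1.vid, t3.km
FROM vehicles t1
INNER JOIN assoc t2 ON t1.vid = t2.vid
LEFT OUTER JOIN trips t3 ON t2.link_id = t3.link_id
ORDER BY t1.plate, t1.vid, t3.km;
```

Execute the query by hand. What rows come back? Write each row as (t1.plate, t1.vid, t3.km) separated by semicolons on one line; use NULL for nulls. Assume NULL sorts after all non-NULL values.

(PD, 6, NULL)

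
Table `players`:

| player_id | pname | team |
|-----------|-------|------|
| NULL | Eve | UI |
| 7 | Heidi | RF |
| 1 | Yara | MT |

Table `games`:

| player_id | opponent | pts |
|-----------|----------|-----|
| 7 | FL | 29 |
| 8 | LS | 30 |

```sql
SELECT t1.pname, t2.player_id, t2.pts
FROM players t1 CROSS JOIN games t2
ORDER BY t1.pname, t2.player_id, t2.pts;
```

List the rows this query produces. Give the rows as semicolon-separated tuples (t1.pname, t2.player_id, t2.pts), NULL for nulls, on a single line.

CROSS JOIN pairs every row of `players` with every row of `games`: 3 × 2 = 6 rows.
After projecting and ordering:
t1.pname | t2.player_id | t2.pts
Eve | 7 | 29
Eve | 8 | 30
Heidi | 7 | 29
Heidi | 8 | 30
Yara | 7 | 29
Yara | 8 | 30

(Eve, 7, 29); (Eve, 8, 30); (Heidi, 7, 29); (Heidi, 8, 30); (Yara, 7, 29); (Yara, 8, 30)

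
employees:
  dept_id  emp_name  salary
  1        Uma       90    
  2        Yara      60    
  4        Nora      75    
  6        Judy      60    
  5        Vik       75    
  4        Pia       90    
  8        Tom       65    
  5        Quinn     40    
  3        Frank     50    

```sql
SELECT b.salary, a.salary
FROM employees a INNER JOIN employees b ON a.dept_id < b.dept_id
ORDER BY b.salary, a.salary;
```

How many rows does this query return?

34

INNER JOIN keeps only pairs where the ON condition holds.
Matching on a.dept_id < b.dept_id.
Matched pairs: 34.
Total: 34 rows.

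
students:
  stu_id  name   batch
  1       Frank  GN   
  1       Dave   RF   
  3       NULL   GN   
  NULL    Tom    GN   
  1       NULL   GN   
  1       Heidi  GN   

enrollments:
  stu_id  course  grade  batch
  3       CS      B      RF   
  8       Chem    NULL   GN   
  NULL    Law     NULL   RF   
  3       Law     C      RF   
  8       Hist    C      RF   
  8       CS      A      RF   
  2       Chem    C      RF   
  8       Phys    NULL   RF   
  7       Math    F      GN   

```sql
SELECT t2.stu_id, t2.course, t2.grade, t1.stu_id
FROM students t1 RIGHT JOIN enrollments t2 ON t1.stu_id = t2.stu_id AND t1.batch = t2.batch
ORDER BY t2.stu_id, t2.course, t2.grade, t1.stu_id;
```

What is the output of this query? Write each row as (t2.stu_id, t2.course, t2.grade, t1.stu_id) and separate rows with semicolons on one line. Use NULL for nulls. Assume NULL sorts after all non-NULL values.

(2, Chem, C, NULL); (3, CS, B, NULL); (3, Law, C, NULL); (7, Math, F, NULL); (8, CS, A, NULL); (8, Chem, NULL, NULL); (8, Hist, C, NULL); (8, Phys, NULL, NULL); (NULL, Law, NULL, NULL)

RIGHT JOIN keeps every row from `enrollments`; unmatched rows get NULL for `students`'s columns.
Matching on t1.stu_id = t2.stu_id AND t1.batch = t2.batch. A NULL in a compared column never satisfies the condition.
- stu_id=1, batch=GN: no matching t2 row.
- stu_id=1, batch=RF: no matching t2 row.
- stu_id=3, batch=GN: no matching t2 row.
- stu_id=NULL, batch=GN: no matching t2 row.
- stu_id=1, batch=GN: no matching t2 row.
- stu_id=1, batch=GN: no matching t2 row.
- plus 9 unmatched t2 row(s), each kept with NULL t1 columns.
After projecting and ordering:
t2.stu_id | t2.course | t2.grade | t1.stu_id
2 | Chem | C | NULL
3 | CS | B | NULL
3 | Law | C | NULL
7 | Math | F | NULL
8 | CS | A | NULL
8 | Chem | NULL | NULL
8 | Hist | C | NULL
8 | Phys | NULL | NULL
NULL | Law | NULL | NULL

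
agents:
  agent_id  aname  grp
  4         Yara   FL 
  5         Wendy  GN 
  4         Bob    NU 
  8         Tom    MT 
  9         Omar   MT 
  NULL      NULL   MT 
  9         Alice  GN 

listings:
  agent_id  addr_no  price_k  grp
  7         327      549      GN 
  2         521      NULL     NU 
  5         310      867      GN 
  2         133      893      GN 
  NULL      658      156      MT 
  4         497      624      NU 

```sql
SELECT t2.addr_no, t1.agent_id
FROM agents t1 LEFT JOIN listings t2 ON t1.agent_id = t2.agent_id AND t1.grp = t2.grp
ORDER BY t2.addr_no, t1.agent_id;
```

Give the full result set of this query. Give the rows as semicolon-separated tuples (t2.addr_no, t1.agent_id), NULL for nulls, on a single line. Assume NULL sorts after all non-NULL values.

(310, 5); (497, 4); (NULL, 4); (NULL, 8); (NULL, 9); (NULL, 9); (NULL, NULL)

LEFT JOIN keeps every row from `agents`; unmatched rows get NULL for `listings`'s columns.
Matching on t1.agent_id = t2.agent_id AND t1.grp = t2.grp. A NULL in a compared column never satisfies the condition.
- agent_id=4, grp=FL: no t2 row matches, row kept with t2 columns NULL.
- agent_id=5, grp=GN: 1 matching t2 row(s), so 1 row(s) emitted.
- agent_id=4, grp=NU: 1 matching t2 row(s), so 1 row(s) emitted.
- agent_id=8, grp=MT: no t2 row matches, row kept with t2 columns NULL.
- agent_id=9, grp=MT: no t2 row matches, row kept with t2 columns NULL.
- agent_id=NULL, grp=MT: no t2 row matches, row kept with t2 columns NULL.
- agent_id=9, grp=GN: no t2 row matches, row kept with t2 columns NULL.
After projecting and ordering:
t2.addr_no | t1.agent_id
310 | 5
497 | 4
NULL | 4
NULL | 8
NULL | 9
NULL | 9
NULL | NULL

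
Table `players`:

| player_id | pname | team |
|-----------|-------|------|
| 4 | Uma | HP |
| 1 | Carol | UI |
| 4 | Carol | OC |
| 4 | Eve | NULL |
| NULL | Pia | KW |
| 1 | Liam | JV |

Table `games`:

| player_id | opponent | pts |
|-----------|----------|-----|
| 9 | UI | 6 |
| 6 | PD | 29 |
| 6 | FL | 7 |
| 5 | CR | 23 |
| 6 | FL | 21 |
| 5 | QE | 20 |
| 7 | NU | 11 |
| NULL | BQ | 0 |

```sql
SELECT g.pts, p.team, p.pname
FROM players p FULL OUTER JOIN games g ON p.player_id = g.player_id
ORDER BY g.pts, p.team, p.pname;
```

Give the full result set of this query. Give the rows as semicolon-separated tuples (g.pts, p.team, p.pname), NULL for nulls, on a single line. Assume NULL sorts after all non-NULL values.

(0, NULL, NULL); (6, NULL, NULL); (7, NULL, NULL); (11, NULL, NULL); (20, NULL, NULL); (21, NULL, NULL); (23, NULL, NULL); (29, NULL, NULL); (NULL, HP, Uma); (NULL, JV, Liam); (NULL, KW, Pia); (NULL, OC, Carol); (NULL, UI, Carol); (NULL, NULL, Eve)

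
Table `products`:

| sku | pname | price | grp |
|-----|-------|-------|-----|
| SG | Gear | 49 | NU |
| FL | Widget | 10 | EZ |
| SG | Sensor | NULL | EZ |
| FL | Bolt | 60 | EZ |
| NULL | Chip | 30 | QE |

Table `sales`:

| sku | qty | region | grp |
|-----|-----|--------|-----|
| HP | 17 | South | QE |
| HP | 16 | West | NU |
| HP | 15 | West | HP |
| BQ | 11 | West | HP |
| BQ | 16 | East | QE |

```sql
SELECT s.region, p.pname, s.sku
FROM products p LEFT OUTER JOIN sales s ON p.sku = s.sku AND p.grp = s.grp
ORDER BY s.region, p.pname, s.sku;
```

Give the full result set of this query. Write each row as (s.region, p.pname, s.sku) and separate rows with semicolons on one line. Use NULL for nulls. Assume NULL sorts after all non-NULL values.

(NULL, Bolt, NULL); (NULL, Chip, NULL); (NULL, Gear, NULL); (NULL, Sensor, NULL); (NULL, Widget, NULL)

LEFT JOIN keeps every row from `products`; unmatched rows get NULL for `sales`'s columns.
Matching on p.sku = s.sku AND p.grp = s.grp. A NULL in a compared column never satisfies the condition.
- p[0] sku=SG, grp=NU → no match; kept with NULLs on the s side.
- p[1] sku=FL, grp=EZ → no match; kept with NULLs on the s side.
- p[2] sku=SG, grp=EZ → no match; kept with NULLs on the s side.
- p[3] sku=FL, grp=EZ → no match; kept with NULLs on the s side.
- p[4] sku=NULL, grp=QE → no match; kept with NULLs on the s side.
After projecting and ordering:
s.region | p.pname | s.sku
NULL | Bolt | NULL
NULL | Chip | NULL
NULL | Gear | NULL
NULL | Sensor | NULL
NULL | Widget | NULL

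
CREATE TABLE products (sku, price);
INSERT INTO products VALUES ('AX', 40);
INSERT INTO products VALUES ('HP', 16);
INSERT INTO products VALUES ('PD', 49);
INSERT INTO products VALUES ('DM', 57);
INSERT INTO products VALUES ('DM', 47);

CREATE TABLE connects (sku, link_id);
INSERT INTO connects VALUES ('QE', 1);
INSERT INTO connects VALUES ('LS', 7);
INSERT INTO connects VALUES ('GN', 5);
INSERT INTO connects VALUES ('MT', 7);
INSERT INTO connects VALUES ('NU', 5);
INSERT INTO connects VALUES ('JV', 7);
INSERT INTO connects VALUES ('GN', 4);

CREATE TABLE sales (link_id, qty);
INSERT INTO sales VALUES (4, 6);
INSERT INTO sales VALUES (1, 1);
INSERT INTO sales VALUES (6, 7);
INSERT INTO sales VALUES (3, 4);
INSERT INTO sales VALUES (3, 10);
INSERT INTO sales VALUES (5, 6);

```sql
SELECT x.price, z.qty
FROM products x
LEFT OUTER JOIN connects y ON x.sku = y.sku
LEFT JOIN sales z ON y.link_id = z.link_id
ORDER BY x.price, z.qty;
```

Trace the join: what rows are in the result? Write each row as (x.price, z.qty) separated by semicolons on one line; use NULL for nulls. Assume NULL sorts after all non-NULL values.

(16, NULL); (40, NULL); (47, NULL); (49, NULL); (57, NULL)

Evaluate left to right. First `products x LEFT JOIN connects y` on sku: 5 row(s).
Then LEFT JOIN `sales z` on link_id: each of those 5 rows is kept; rows whose y.link_id has no match in z get NULL for z's columns.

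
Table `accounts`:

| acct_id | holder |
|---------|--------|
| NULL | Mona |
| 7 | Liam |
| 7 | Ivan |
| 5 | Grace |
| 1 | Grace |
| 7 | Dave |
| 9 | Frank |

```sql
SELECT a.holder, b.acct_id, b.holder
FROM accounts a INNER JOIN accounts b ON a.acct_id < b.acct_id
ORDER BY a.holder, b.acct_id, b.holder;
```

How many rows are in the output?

INNER JOIN keeps only pairs where the ON condition holds.
Matching on a.acct_id < b.acct_id. A NULL in a compared column never satisfies the condition.
Matched pairs: 12.
Total: 12 rows.

12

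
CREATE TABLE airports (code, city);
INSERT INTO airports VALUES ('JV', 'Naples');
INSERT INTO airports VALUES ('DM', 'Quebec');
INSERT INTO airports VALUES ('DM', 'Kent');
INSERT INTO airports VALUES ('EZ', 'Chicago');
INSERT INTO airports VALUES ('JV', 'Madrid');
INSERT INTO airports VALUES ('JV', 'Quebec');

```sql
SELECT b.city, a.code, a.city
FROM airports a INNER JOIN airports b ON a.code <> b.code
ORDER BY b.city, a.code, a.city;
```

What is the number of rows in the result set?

INNER JOIN keeps only pairs where the ON condition holds.
Matching on a.code <> b.code.
Matched pairs: 22.
Total: 22 rows.

22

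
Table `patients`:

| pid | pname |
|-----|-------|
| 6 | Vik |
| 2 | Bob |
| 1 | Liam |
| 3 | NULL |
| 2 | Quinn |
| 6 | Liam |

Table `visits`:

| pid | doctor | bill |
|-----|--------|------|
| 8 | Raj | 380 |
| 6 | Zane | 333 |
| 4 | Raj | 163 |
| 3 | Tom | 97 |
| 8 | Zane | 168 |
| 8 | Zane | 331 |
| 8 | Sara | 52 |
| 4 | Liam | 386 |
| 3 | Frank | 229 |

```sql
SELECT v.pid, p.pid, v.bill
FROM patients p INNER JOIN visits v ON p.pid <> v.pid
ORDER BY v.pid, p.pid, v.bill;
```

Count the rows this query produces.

50

INNER JOIN keeps only pairs where the ON condition holds.
Matching on p.pid <> v.pid.
Matched pairs: 50.
Total: 50 rows.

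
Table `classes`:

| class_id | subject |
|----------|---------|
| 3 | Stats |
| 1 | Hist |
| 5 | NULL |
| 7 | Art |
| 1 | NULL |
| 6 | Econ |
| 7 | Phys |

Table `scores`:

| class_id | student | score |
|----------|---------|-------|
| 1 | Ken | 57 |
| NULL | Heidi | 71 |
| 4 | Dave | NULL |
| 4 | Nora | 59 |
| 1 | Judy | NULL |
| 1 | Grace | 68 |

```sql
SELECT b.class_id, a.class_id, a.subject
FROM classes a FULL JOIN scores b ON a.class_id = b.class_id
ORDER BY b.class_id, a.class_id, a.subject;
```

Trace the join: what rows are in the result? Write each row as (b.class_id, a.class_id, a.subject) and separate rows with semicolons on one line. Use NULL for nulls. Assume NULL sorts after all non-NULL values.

FULL OUTER JOIN keeps every row from both sides; unmatched rows get NULL for the other side's columns.
Matching on a.class_id = b.class_id. A NULL in a compared column never satisfies the condition.
Matched pairs: 6; unmatched a rows kept: 5; unmatched b rows kept: 3.

(1, 1, Hist); (1, 1, Hist); (1, 1, Hist); (1, 1, NULL); (1, 1, NULL); (1, 1, NULL); (4, NULL, NULL); (4, NULL, NULL); (NULL, 3, Stats); (NULL, 5, NULL); (NULL, 6, Econ); (NULL, 7, Art); (NULL, 7, Phys); (NULL, NULL, NULL)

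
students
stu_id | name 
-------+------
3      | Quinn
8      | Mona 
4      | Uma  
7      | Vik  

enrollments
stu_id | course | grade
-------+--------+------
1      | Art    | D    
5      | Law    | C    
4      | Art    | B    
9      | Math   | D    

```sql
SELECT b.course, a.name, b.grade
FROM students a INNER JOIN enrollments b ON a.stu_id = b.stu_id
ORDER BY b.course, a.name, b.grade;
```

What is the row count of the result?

1

INNER JOIN keeps only pairs where the ON condition holds.
Matching on a.stu_id = b.stu_id.
- a[0] stu_id=3 → no match; dropped.
- a[1] stu_id=8 → no match; dropped.
- a[2] stu_id=4 → 1 match(es) in b → 1 row(s).
- a[3] stu_id=7 → no match; dropped.
Total: 1 rows.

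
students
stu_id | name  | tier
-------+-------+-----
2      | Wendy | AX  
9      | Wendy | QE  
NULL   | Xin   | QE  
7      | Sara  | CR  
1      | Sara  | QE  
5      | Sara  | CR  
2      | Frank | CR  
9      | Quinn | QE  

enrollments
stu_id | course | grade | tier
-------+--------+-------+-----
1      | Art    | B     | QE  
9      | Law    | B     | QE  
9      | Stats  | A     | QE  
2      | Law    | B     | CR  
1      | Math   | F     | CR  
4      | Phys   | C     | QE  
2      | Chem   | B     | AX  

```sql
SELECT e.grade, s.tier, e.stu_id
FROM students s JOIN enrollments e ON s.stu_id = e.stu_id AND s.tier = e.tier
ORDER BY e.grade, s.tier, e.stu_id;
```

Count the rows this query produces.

7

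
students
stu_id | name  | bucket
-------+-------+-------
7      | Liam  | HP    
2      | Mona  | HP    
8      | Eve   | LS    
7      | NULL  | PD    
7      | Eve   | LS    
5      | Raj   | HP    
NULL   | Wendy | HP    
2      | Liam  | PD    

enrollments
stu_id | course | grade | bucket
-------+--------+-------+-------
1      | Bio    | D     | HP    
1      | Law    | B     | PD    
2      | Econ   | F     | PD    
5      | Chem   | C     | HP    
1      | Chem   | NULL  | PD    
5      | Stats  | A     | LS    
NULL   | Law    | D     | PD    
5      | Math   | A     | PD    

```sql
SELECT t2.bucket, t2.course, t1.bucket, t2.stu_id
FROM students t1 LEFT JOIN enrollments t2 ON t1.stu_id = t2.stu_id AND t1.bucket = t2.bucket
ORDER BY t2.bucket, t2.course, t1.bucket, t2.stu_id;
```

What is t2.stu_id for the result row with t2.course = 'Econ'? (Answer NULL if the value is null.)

2

LEFT JOIN keeps every row from `students`; unmatched rows get NULL for `enrollments`'s columns.
Matching on t1.stu_id = t2.stu_id AND t1.bucket = t2.bucket. A NULL in a compared column never satisfies the condition.
- t1 (stu_id=7, bucket=HP) has no partner → padded with NULL.
- t1 (stu_id=2, bucket=HP) has no partner → padded with NULL.
- t1 (stu_id=8, bucket=LS) has no partner → padded with NULL.
- t1 (stu_id=7, bucket=PD) has no partner → padded with NULL.
- t1 (stu_id=7, bucket=LS) has no partner → padded with NULL.
- t1 (stu_id=5, bucket=HP) pairs with 1 row(s) of t2.
- t1 (stu_id=NULL, bucket=HP) has no partner → padded with NULL.
- t1 (stu_id=2, bucket=PD) pairs with 1 row(s) of t2.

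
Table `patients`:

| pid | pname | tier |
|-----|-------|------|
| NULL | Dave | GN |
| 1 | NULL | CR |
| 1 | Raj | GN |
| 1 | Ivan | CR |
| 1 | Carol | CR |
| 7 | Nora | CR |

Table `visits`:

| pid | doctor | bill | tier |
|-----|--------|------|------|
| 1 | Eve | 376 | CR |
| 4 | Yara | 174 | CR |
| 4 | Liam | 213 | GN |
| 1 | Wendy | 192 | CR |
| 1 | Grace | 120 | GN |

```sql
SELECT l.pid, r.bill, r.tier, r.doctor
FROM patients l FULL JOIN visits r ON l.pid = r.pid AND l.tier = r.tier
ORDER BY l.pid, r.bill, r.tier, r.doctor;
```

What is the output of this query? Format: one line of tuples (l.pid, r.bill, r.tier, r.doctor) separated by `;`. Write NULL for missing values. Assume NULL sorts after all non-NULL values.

(1, 120, GN, Grace); (1, 192, CR, Wendy); (1, 192, CR, Wendy); (1, 192, CR, Wendy); (1, 376, CR, Eve); (1, 376, CR, Eve); (1, 376, CR, Eve); (7, NULL, NULL, NULL); (NULL, 174, CR, Yara); (NULL, 213, GN, Liam); (NULL, NULL, NULL, NULL)

FULL OUTER JOIN keeps every row from both sides; unmatched rows get NULL for the other side's columns.
Matching on l.pid = r.pid AND l.tier = r.tier. A NULL in a compared column never satisfies the condition.
- pid=NULL, tier=GN: no r row matches, row kept with r columns NULL.
- pid=1, tier=CR: 2 matching r row(s), so 2 row(s) emitted.
- pid=1, tier=GN: 1 matching r row(s), so 1 row(s) emitted.
- pid=1, tier=CR: 2 matching r row(s), so 2 row(s) emitted.
- pid=1, tier=CR: 2 matching r row(s), so 2 row(s) emitted.
- pid=7, tier=CR: no r row matches, row kept with r columns NULL.
- 2 r row(s) had no l match → kept, l columns NULL.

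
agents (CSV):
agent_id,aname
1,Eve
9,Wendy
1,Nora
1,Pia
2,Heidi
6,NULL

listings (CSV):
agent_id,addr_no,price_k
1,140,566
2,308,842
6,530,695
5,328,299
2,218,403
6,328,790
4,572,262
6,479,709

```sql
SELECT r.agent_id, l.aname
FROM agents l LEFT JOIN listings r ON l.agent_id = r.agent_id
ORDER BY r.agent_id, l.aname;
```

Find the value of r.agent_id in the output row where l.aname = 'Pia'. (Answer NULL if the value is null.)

1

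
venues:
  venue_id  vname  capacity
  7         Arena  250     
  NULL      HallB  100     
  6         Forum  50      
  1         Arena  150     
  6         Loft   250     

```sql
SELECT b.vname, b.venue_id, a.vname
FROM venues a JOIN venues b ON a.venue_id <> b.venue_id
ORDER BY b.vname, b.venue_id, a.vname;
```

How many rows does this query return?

10

INNER JOIN keeps only pairs where the ON condition holds.
Matching on a.venue_id <> b.venue_id. A NULL in a compared column never satisfies the condition.
- a[0] venue_id=7 → 3 match(es) in b → 3 row(s).
- a[1] venue_id=NULL → no match; dropped.
- a[2] venue_id=6 → 2 match(es) in b → 2 row(s).
- a[3] venue_id=1 → 3 match(es) in b → 3 row(s).
- a[4] venue_id=6 → 2 match(es) in b → 2 row(s).
Total: 10 rows.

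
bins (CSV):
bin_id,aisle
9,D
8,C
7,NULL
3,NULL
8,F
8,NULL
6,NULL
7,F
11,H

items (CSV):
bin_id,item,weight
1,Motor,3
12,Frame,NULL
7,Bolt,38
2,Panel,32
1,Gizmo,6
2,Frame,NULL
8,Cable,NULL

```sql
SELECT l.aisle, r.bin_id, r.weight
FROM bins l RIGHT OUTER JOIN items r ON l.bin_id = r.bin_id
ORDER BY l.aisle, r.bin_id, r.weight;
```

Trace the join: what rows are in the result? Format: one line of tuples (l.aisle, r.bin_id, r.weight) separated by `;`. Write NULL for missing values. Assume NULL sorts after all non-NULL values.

RIGHT JOIN keeps every row from `items`; unmatched rows get NULL for `bins`'s columns.
Matching on l.bin_id = r.bin_id.
- l row (bin_id=9): no match.
- l row (bin_id=8): matches 1 r row(s) → 1 output row(s).
- l row (bin_id=7): matches 1 r row(s) → 1 output row(s).
- l row (bin_id=3): no match.
- l row (bin_id=8): matches 1 r row(s) → 1 output row(s).
- l row (bin_id=8): matches 1 r row(s) → 1 output row(s).
- l row (bin_id=6): no match.
- l row (bin_id=7): matches 1 r row(s) → 1 output row(s).
- l row (bin_id=11): no match.
- 5 row(s) from r found no l partner → padded with NULL.
After projecting and ordering:
l.aisle | r.bin_id | r.weight
C | 8 | NULL
F | 7 | 38
F | 8 | NULL
NULL | 1 | 3
NULL | 1 | 6
NULL | 2 | 32
NULL | 2 | NULL
NULL | 7 | 38
NULL | 8 | NULL
NULL | 12 | NULL

(C, 8, NULL); (F, 7, 38); (F, 8, NULL); (NULL, 1, 3); (NULL, 1, 6); (NULL, 2, 32); (NULL, 2, NULL); (NULL, 7, 38); (NULL, 8, NULL); (NULL, 12, NULL)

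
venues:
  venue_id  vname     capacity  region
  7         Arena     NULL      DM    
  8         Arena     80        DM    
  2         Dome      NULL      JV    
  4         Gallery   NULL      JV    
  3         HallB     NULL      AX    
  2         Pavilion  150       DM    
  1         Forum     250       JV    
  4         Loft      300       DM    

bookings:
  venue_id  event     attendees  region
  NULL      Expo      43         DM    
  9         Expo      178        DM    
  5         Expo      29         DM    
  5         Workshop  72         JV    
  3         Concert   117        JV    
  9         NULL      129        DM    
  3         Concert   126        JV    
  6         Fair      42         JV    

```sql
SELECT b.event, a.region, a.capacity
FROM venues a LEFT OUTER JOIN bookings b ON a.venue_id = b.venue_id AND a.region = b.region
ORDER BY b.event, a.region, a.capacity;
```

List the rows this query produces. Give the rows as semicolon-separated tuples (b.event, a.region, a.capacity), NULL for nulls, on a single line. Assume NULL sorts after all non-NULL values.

LEFT JOIN keeps every row from `venues`; unmatched rows get NULL for `bookings`'s columns.
Matching on a.venue_id = b.venue_id AND a.region = b.region. A NULL in a compared column never satisfies the condition.
- venue_id=7, region=DM: no b row matches, row kept with b columns NULL.
- venue_id=8, region=DM: no b row matches, row kept with b columns NULL.
- venue_id=2, region=JV: no b row matches, row kept with b columns NULL.
- venue_id=4, region=JV: no b row matches, row kept with b columns NULL.
- venue_id=3, region=AX: no b row matches, row kept with b columns NULL.
- venue_id=2, region=DM: no b row matches, row kept with b columns NULL.
- venue_id=1, region=JV: no b row matches, row kept with b columns NULL.
- venue_id=4, region=DM: no b row matches, row kept with b columns NULL.
After projecting and ordering:
b.event | a.region | a.capacity
NULL | AX | NULL
NULL | DM | 80
NULL | DM | 150
NULL | DM | 300
NULL | DM | NULL
NULL | JV | 250
NULL | JV | NULL
NULL | JV | NULL

(NULL, AX, NULL); (NULL, DM, 80); (NULL, DM, 150); (NULL, DM, 300); (NULL, DM, NULL); (NULL, JV, 250); (NULL, JV, NULL); (NULL, JV, NULL)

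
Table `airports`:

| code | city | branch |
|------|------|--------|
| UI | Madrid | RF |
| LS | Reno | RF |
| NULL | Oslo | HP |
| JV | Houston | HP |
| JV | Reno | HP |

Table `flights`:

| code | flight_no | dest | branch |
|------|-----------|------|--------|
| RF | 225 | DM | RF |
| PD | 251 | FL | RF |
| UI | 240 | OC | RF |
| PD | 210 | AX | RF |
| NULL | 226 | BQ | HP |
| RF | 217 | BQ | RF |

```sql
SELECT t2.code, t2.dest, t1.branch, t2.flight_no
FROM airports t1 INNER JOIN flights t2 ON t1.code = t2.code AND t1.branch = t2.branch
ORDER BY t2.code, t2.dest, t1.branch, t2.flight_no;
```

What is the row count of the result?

INNER JOIN keeps only pairs where the ON condition holds.
Matching on t1.code = t2.code AND t1.branch = t2.branch. A NULL in a compared column never satisfies the condition.
Matched pairs: 1.
Total: 1 rows.

1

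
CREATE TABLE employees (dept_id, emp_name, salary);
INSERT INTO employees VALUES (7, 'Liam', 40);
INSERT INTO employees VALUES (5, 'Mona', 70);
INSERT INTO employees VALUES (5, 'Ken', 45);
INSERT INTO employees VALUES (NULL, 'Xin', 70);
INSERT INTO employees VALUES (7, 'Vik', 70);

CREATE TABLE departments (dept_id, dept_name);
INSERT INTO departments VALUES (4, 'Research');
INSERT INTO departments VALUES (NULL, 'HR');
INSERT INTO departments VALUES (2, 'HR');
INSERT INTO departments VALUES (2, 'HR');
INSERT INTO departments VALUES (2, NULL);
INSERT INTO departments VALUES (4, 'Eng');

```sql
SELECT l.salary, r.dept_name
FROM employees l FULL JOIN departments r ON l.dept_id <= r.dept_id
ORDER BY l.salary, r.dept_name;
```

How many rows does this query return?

11

FULL OUTER JOIN keeps every row from both sides; unmatched rows get NULL for the other side's columns.
Matching on l.dept_id <= r.dept_id. A NULL in a compared column never satisfies the condition.
Matched pairs: 0; unmatched l rows kept: 5; unmatched r rows kept: 6.
Total: 0 matched + 11 padded = 11 rows.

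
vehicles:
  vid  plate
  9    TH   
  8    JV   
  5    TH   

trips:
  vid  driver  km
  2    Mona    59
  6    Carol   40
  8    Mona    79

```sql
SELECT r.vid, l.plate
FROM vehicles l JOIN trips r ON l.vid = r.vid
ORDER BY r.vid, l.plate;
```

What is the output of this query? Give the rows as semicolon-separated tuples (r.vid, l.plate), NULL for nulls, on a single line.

(8, JV)

INNER JOIN keeps only pairs where the ON condition holds.
Matching on l.vid = r.vid.
Matched pairs: 1.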